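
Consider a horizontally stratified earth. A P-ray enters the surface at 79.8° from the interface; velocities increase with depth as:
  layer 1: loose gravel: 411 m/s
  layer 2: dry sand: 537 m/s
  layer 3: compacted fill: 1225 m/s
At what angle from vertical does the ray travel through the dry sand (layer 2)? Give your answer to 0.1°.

From the normal: θ₁ = 90° − 79.8° = 10.2°.
Snell's law across each interface conserves sin θ / V, so sin θ_2 = V_2·sin θ₁/V₁.
sin θ_2 = 537 × sin 10.2° / 411 = 0.2314.
θ_2 = arcsin 0.2314 = 13.38°.

13.4°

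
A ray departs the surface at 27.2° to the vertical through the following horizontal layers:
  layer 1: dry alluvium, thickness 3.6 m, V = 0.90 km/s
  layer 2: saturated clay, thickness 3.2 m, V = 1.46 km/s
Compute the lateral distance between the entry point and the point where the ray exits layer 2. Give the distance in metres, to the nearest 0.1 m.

5.4 m

Apply Snell's law at each interface; in layer i the horizontal offset is hᵢ·tan θᵢ.
Layer 1: θ = 27.20°; offset = 3.6·tan 27.20° = 1.850 m.
Layer 2: sin θ = 1.46·sin 27.2°/0.90 = 0.7415, θ = 47.86°; offset = 3.2·tan 47.86° = 3.537 m.
Summing the layer offsets gives 5.387 m.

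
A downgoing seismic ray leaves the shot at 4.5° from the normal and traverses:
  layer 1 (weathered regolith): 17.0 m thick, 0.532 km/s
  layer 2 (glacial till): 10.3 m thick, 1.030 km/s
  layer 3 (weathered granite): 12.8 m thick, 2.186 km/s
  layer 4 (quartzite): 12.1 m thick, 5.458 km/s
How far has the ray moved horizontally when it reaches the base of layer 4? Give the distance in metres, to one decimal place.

p = sin θ₁/V₁ = sin 4.5°/0.532 = 1.4748e-01 s/km is conserved through the stack.
Layer 1: θ = 4.50°; offset = 17.0·tan 4.50° = 1.338 m.
Layer 2: sin θ = p·1.030 = 0.1519 → θ = 8.74°; offset = 10.3·tan 8.74° = 1.583 m.
Layer 3: sin θ = p·2.186 = 0.3224 → θ = 18.81°; offset = 12.8·tan 18.81° = 4.359 m.
Layer 4: sin θ = p·5.458 = 0.8049 → θ = 53.60°; offset = 12.1·tan 53.60° = 16.415 m.
Total horizontal offset = 23.695 m.

23.7 m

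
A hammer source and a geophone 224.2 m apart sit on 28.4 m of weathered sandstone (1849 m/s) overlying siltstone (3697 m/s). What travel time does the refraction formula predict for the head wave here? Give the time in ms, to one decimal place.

87.2 ms

θ_c = arcsin(V₁/V₂) = arcsin(1849/3697) = 30.01°, cos θ_c = 0.8659.
Intercept time tᵢ = 2h cos θ_c / V₁ = 2·28.4·0.8659/1849 = 0.02660 s.
t = x/V₂ + tᵢ = 224.2/3697 + 0.02660 = 0.08725 s.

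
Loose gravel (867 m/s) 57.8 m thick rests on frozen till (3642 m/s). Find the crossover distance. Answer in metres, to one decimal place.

x_cross = 2h·√((V₂+V₁)/(V₂−V₁)).
(V₂+V₁)/(V₂−V₁) = (3642+867)/(3642−867) = 1.6249; √ = 1.2747.
x_cross = 2·57.8·1.2747 = 147.36 m.

147.4 m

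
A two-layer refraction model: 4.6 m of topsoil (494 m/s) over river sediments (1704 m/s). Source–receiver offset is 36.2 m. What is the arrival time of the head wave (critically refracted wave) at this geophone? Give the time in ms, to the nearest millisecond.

39 ms

θ_c = arcsin(V₁/V₂) = arcsin(494/1704) = 16.85°, cos θ_c = 0.9571.
Intercept time tᵢ = 2h cos θ_c / V₁ = 2·4.6·0.9571/494 = 0.01782 s.
t = x/V₂ + tᵢ = 36.2/1704 + 0.01782 = 0.03907 s.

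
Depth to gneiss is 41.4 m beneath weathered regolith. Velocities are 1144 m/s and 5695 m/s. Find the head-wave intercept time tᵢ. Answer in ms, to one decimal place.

70.9 ms

θ_c = arcsin(V₁/V₂) = arcsin(1144/5695) = 11.59°; cos θ_c = 0.9796.
tᵢ = 2h·cos θ_c / V₁ = 2·41.4·0.9796 / 1144 = 0.07090 s.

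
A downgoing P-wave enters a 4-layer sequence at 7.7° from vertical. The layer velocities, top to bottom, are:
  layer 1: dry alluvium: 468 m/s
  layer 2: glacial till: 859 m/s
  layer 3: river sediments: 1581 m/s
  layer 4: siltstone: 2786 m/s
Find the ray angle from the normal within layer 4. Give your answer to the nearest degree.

Ray parameter p = sin 7.7° / 468 = 2.8630e-04 s/m.
sin θ_4 = p·V_4 = 2.8630e-04 × 2786 = 0.7976.
θ_4 = 52.90° from the vertical.

53°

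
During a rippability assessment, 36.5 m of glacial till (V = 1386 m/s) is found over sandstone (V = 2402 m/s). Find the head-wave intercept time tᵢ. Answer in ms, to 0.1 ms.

43.0 ms

tᵢ = 2h·√(V₂²−V₁²)/(V₁V₂).
√(V₂²−V₁²) = √(2402²−1386²) = 1961.8 m/s.
tᵢ = 2·36.5·1961.8/(1386·2402) = 0.04302 s.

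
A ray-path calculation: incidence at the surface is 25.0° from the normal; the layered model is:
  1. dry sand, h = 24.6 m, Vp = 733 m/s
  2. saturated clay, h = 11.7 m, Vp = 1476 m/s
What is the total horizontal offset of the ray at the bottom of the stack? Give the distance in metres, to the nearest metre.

p = sin θ₁/V₁ = sin 25.0°/733 = 5.7656e-04 s/m is conserved through the stack.
Layer 1: θ = 25.00°; offset = 24.6·tan 25.00° = 11.471 m.
Layer 2: sin θ = p·1476 = 0.8510 → θ = 58.32°; offset = 11.7·tan 58.32° = 18.959 m.
Summing the layer offsets gives 30.430 m.

30 m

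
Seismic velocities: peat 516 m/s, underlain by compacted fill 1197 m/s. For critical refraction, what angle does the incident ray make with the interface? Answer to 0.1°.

At critical incidence the refracted ray runs along the interface (θ₂ = 90°), so sin θ_c = V₁/V₂.
θ_c = arcsin(516/1197) = arcsin 0.4311 = 25.54°.
Measured from the interface: 90° − 25.54° = 64.46°.

64.5°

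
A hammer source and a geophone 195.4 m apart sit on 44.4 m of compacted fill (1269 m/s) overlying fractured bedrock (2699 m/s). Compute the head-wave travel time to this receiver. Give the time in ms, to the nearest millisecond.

θ_c = arcsin(V₁/V₂) = arcsin(1269/2699) = 28.05°, cos θ_c = 0.8826.
Intercept time tᵢ = 2h cos θ_c / V₁ = 2·44.4·0.8826/1269 = 0.06176 s.
t = x/V₂ + tᵢ = 195.4/2699 + 0.06176 = 0.13416 s.

134 ms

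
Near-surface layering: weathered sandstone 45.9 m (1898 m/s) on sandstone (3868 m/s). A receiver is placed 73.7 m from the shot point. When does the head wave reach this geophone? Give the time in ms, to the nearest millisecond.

θ_c = arcsin(V₁/V₂) = arcsin(1898/3868) = 29.39°, cos θ_c = 0.8713.
Intercept time tᵢ = 2h cos θ_c / V₁ = 2·45.9·0.8713/1898 = 0.04214 s.
t = x/V₂ + tᵢ = 73.7/3868 + 0.04214 = 0.06120 s.

61 ms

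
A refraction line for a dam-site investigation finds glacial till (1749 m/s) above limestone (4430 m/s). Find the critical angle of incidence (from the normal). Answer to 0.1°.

23.3°

At critical incidence the refracted ray runs along the interface (θ₂ = 90°), so sin θ_c = V₁/V₂.
θ_c = arcsin(1749/4430) = arcsin 0.3948 = 23.25°.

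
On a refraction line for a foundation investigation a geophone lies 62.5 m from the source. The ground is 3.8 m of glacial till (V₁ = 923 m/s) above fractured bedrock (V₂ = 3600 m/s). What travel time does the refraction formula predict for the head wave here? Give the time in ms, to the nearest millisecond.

θ_c = arcsin(V₁/V₂) = arcsin(923/3600) = 14.86°, cos θ_c = 0.9666.
Intercept time tᵢ = 2h cos θ_c / V₁ = 2·3.8·0.9666/923 = 0.00796 s.
t = x/V₂ + tᵢ = 62.5/3600 + 0.00796 = 0.02532 s.

25 ms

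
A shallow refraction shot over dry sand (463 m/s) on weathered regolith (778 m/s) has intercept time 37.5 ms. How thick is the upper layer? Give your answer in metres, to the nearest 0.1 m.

10.8 m

θ_c = arcsin(463/778) = 36.52°; cos θ_c = 0.8036.
tᵢ = 2h cos θ_c/V₁ ⇒ h = tᵢ·V₁/(2 cos θ_c) = 0.0375·463/(2·0.8036) = 10.80 m.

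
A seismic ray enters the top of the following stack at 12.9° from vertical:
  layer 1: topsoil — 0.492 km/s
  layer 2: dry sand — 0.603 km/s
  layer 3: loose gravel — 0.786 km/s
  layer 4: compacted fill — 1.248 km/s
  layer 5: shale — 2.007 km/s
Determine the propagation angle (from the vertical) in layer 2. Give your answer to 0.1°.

15.9°

Ray parameter p = sin 12.9° / 0.492 = 4.5376e-01 s/km.
sin θ_2 = p·V_2 = 4.5376e-01 × 0.603 = 0.2736.
θ_2 = 15.88° from the vertical.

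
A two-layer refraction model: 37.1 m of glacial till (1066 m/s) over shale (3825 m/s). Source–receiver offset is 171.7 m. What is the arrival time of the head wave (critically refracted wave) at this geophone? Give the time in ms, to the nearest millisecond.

112 ms

t = x/V₂ + 2h·√(V₂²−V₁²)/(V₁V₂).
√(V₂²−V₁²) = √(3825²−1066²) = 3673.5 m/s; delay term = 2·37.1·3673.5/(1066·3825) = 0.06685 s.
t = 171.7/3825 + 0.06685 = 0.11174 s.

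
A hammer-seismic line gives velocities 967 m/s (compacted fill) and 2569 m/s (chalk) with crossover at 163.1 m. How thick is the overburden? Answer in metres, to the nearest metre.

x_cross = 2h·√((V₂+V₁)/(V₂−V₁)) → h = x_cross / (2·√((V₂+V₁)/(V₂−V₁))).
√((V₂+V₁)/(V₂−V₁)) = √((2569+967)/(2569−967)) = 1.4857.
h = 163.1 / (2·1.4857) = 54.89 m.

55 m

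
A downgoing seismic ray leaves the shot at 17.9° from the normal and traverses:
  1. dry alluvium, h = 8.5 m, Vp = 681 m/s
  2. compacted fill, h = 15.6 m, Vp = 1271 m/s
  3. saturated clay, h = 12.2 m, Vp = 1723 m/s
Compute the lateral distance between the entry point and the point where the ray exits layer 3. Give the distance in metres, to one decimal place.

Apply Snell's law at each interface; in layer i the horizontal offset is hᵢ·tan θᵢ.
Layer 1: θ = 17.90°; offset = 8.5·tan 17.90° = 2.745 m.
Layer 2: sin θ = 1271·sin 17.9°/681 = 0.5736, θ = 35.00°; offset = 15.6·tan 35.00° = 10.925 m.
Layer 3: sin θ = 1723·sin 17.9°/681 = 0.7776, θ = 51.05°; offset = 12.2·tan 51.05° = 15.090 m.
Summing the layer offsets gives 28.761 m.

28.8 m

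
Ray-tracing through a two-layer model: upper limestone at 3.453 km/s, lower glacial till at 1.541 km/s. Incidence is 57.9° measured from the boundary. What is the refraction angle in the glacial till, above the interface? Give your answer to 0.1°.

Convert to the normal: θ₁ = 90° − 57.9° = 32.1°.
Snell's law: sin θ₂ = (V₂/V₁)·sin θ₁ = (1.541/3.453)·sin 32.1° = 0.2372.
θ₂ = arcsin 0.2372 = 13.72° from the normal.
From the interface: 90° − 13.72° = 76.28°.

76.3°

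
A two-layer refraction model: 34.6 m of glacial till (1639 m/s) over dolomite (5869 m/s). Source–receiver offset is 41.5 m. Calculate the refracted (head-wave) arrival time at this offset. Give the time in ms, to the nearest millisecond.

48 ms

θ_c = arcsin(V₁/V₂) = arcsin(1639/5869) = 16.22°, cos θ_c = 0.9602.
Intercept time tᵢ = 2h cos θ_c / V₁ = 2·34.6·0.9602/1639 = 0.04054 s.
t = x/V₂ + tᵢ = 41.5/5869 + 0.04054 = 0.04761 s.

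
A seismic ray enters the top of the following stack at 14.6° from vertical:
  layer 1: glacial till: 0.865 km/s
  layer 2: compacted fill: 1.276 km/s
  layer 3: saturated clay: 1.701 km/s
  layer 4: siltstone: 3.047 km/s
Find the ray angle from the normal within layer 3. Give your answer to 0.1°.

29.7°

Snell's law across each interface conserves sin θ / V, so sin θ_3 = V_3·sin θ₁/V₁.
sin θ_3 = 1.701 × sin 14.6° / 0.865 = 0.4957.
θ_3 = 29.72° from the vertical.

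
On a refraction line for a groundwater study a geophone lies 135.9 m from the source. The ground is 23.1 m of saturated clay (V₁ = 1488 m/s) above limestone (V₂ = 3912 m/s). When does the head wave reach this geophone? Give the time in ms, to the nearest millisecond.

θ_c = arcsin(V₁/V₂) = arcsin(1488/3912) = 22.36°, cos θ_c = 0.9248.
Intercept time tᵢ = 2h cos θ_c / V₁ = 2·23.1·0.9248/1488 = 0.02871 s.
t = x/V₂ + tᵢ = 135.9/3912 + 0.02871 = 0.06345 s.

63 ms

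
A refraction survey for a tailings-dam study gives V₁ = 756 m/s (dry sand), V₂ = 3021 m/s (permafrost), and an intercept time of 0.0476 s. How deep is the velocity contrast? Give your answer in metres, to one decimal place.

θ_c = arcsin(756/3021) = 14.49°; cos θ_c = 0.9682.
tᵢ = 2h cos θ_c/V₁ ⇒ h = tᵢ·V₁/(2 cos θ_c) = 0.0476·756/(2·0.9682) = 18.58 m.

18.6 m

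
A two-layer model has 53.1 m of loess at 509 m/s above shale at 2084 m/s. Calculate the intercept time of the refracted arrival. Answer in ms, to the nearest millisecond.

202 ms

θ_c = arcsin(V₁/V₂) = arcsin(509/2084) = 14.14°; cos θ_c = 0.9697.
tᵢ = 2h·cos θ_c / V₁ = 2·53.1·0.9697 / 509 = 0.20233 s.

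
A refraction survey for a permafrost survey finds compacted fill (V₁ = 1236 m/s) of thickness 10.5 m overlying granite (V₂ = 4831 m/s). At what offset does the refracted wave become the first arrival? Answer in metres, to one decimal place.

27.3 m

x_cross = 2h·√((V₂+V₁)/(V₂−V₁)).
(V₂+V₁)/(V₂−V₁) = (4831+1236)/(4831−1236) = 1.6876; √ = 1.2991.
x_cross = 2·10.5·1.2991 = 27.28 m.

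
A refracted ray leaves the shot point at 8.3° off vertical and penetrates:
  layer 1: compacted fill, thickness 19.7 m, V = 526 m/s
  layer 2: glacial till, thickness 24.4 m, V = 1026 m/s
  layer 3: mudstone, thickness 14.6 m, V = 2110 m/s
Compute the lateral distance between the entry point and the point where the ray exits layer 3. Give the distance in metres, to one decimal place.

p = sin θ₁/V₁ = sin 8.3°/526 = 2.7444e-04 s/m is conserved through the stack.
Layer 1: θ = 8.30°; offset = 19.7·tan 8.30° = 2.874 m.
Layer 2: sin θ = p·1026 = 0.2816 → θ = 16.35°; offset = 24.4·tan 16.35° = 7.160 m.
Layer 3: sin θ = p·2110 = 0.5791 → θ = 35.39°; offset = 14.6·tan 35.39° = 10.370 m.
Σ offsets = 20.404 m.

20.4 m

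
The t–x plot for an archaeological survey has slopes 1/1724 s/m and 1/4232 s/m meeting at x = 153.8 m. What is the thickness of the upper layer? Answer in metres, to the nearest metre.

50 m

h = (x_cross/2)·√((V₂−V₁)/(V₂+V₁)).
(V₂−V₁)/(V₂+V₁) = (4232−1724)/(4232+1724) = 0.4211; √ = 0.6489.
h = (153.8/2)·0.6489 = 49.90 m.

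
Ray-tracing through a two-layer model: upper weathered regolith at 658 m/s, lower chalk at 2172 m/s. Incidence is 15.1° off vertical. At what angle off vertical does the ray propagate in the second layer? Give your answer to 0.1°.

Snell's law: sin θ₂ = (V₂/V₁)·sin θ₁ = (2172/658)·sin 15.1° = 0.8599.
θ₂ = arcsin 0.8599 = 59.31° from the normal.

59.3°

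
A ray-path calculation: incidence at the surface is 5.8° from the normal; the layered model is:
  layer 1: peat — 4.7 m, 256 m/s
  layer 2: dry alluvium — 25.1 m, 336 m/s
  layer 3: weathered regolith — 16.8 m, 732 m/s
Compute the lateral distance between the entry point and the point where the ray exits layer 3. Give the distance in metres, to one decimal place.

8.9 m

Apply Snell's law at each interface; in layer i the horizontal offset is hᵢ·tan θᵢ.
Layer 1: θ = 5.80°; offset = 4.7·tan 5.80° = 0.477 m.
Layer 2: sin θ = 336·sin 5.8°/256 = 0.1326, θ = 7.62°; offset = 25.1·tan 7.62° = 3.359 m.
Layer 3: sin θ = 732·sin 5.8°/256 = 0.2890, θ = 16.80°; offset = 16.8·tan 16.80° = 5.071 m.
Total horizontal offset = 8.907 m.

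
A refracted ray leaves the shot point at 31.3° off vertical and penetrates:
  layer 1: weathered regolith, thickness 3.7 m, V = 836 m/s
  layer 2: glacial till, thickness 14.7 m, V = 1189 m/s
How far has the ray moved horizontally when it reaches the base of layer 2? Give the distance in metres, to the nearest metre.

18 m

p = sin θ₁/V₁ = sin 31.3°/836 = 6.2143e-04 s/m is conserved through the stack.
Layer 1: θ = 31.30°; offset = 3.7·tan 31.30° = 2.250 m.
Layer 2: sin θ = p·1189 = 0.7389 → θ = 47.64°; offset = 14.7·tan 47.64° = 16.119 m.
Summing the layer offsets gives 18.369 m.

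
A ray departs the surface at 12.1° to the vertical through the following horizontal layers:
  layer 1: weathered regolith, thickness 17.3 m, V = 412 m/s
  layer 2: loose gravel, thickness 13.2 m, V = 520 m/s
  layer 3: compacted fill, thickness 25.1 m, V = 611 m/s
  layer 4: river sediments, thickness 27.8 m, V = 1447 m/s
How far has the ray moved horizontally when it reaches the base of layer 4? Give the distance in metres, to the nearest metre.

Ray parameter p = sin 12.1° / 412 m/s = 5.0878e-04 s/m.
Layer 1: θ = 12.10°; offset = 17.3·tan 12.10° = 3.709 m.
Layer 2: sin θ = p·520 = 0.2646 → θ = 15.34°; offset = 13.2·tan 15.34° = 3.621 m.
Layer 3: sin θ = p·611 = 0.3109 → θ = 18.11°; offset = 25.1·tan 18.11° = 8.209 m.
Layer 4: sin θ = p·1447 = 0.7362 → θ = 47.41°; offset = 27.8·tan 47.41° = 30.242 m.
Summing the layer offsets gives 45.782 m.

46 m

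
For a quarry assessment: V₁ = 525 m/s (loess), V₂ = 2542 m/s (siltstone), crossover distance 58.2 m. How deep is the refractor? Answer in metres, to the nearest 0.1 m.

23.6 m

x_cross = 2h·√((V₂+V₁)/(V₂−V₁)) → h = x_cross / (2·√((V₂+V₁)/(V₂−V₁))).
√((V₂+V₁)/(V₂−V₁)) = √((2542+525)/(2542−525)) = 1.2331.
h = 58.2 / (2·1.2331) = 23.60 m.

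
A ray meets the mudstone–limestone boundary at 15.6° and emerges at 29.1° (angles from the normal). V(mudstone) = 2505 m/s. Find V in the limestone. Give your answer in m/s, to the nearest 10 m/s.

4530 m/s

sin 15.6° = 0.2689; sin 29.1° = 0.4863.
V₂ = V₁·(sin θ₂/sin θ₁) = 2505·(0.4863/0.2689) = 4530.24 m/s.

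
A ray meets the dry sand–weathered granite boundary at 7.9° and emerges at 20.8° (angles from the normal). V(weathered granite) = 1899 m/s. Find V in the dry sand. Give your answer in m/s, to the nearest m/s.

735 m/s

sin 7.9° = 0.1374; sin 20.8° = 0.3551.
V₁ = V₂·(sin θ₁/sin θ₂) = 1899·(0.1374/0.3551) = 735.01 m/s.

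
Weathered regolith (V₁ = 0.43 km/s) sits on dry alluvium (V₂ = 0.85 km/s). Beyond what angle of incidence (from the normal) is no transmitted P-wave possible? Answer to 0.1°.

Critical incidence: sin θ_c = V₁/V₂ = 0.43/0.85 = 0.5059.
θ_c = arcsin 0.5059 = 30.39°.

30.4°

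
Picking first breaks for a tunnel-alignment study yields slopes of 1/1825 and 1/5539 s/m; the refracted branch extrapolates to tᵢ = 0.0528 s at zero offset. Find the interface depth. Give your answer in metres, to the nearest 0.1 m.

θ_c = arcsin(1825/5539) = 19.24°; cos θ_c = 0.9442.
tᵢ = 2h cos θ_c/V₁ ⇒ h = tᵢ·V₁/(2 cos θ_c) = 0.0528·1825/(2·0.9442) = 51.03 m.

51.0 m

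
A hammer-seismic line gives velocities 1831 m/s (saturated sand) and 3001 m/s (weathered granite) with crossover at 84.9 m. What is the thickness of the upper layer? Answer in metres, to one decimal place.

20.9 m

x_cross = 2h·√((V₂+V₁)/(V₂−V₁)) → h = x_cross / (2·√((V₂+V₁)/(V₂−V₁))).
√((V₂+V₁)/(V₂−V₁)) = √((3001+1831)/(3001−1831)) = 2.0322.
h = 84.9 / (2·2.0322) = 20.89 m.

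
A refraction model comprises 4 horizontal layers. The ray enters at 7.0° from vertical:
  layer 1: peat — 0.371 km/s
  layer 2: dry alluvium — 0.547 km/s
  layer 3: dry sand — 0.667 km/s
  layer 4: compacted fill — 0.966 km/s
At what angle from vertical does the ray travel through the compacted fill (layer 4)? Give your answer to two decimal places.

18.50°

Ray parameter p = sin 7.0° / 0.371 = 3.2849e-01 s/km.
sin θ_4 = p·V_4 = 3.2849e-01 × 0.966 = 0.3173.
θ_4 = arcsin 0.3173 = 18.50°.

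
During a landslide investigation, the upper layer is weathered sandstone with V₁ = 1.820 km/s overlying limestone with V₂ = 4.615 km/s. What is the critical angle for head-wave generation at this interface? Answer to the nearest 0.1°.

23.2°

At critical incidence the refracted ray runs along the interface (θ₂ = 90°), so sin θ_c = V₁/V₂.
θ_c = arcsin(1.820/4.615) = arcsin 0.3944 = 23.23°.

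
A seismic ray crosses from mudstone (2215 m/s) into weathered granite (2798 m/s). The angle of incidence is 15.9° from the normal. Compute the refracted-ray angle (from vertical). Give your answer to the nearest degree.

20°

sin θ₁/V₁ = sin θ₂/V₂ ⇒ sin θ₂ = 2798·sin 15.9°/2215 = 2798·0.2740/2215 = 0.3461.
θ₂ = arcsin 0.3461 = 20.25° from the normal.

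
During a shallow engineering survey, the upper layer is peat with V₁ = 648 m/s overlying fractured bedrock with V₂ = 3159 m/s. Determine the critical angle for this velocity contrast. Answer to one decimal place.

11.8°

Critical incidence: sin θ_c = V₁/V₂ = 648/3159 = 0.2051.
θ_c = arcsin 0.2051 = 11.84°.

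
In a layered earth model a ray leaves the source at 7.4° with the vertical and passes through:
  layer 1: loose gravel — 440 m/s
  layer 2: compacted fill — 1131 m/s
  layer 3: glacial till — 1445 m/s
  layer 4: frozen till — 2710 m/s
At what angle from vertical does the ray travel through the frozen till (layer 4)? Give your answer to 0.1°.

Ray parameter p = sin 7.4° / 440 = 2.9272e-04 s/m.
sin θ_4 = p·V_4 = 2.9272e-04 × 2710 = 0.7933.
θ_4 = 52.49° from the vertical.

52.5°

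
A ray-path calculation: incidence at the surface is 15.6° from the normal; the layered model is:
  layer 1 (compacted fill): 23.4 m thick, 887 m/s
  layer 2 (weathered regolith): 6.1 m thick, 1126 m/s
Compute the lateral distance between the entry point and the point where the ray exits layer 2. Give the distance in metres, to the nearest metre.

p = sin θ₁/V₁ = sin 15.6°/887 = 3.0318e-04 s/m is conserved through the stack.
Layer 1: θ = 15.60°; offset = 23.4·tan 15.60° = 6.533 m.
Layer 2: sin θ = p·1126 = 0.3414 → θ = 19.96°; offset = 6.1·tan 19.96° = 2.216 m.
Total horizontal offset = 8.749 m.

9 m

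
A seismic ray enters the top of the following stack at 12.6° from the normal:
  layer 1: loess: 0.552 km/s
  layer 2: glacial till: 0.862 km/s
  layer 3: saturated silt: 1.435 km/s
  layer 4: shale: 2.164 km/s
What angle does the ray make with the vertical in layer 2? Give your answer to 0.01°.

Snell's law across each interface conserves sin θ / V, so sin θ_2 = V_2·sin θ₁/V₁.
sin θ_2 = 0.862 × sin 12.6° / 0.552 = 0.3407.
θ_2 = 19.92° from the vertical.

19.92°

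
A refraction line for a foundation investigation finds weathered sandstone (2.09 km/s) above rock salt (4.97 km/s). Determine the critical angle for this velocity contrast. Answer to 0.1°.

24.9°

Critical incidence: sin θ_c = V₁/V₂ = 2.09/4.97 = 0.4205.
θ_c = arcsin 0.4205 = 24.87°.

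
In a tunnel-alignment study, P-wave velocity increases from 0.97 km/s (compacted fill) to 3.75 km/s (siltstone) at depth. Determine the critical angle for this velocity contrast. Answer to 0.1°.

15.0°

Critical incidence: sin θ_c = V₁/V₂ = 0.97/3.75 = 0.2587.
θ_c = arcsin 0.2587 = 14.99°.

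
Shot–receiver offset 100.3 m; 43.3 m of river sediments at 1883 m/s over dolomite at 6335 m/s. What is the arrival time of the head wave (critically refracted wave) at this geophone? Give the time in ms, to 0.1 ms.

θ_c = arcsin(V₁/V₂) = arcsin(1883/6335) = 17.29°, cos θ_c = 0.9548.
Intercept time tᵢ = 2h cos θ_c / V₁ = 2·43.3·0.9548/1883 = 0.04391 s.
t = x/V₂ + tᵢ = 100.3/6335 + 0.04391 = 0.05974 s.

59.7 ms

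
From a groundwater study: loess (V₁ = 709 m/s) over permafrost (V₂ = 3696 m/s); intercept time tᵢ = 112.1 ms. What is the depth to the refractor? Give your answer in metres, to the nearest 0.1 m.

θ_c = arcsin(709/3696) = 11.06°; cos θ_c = 0.9814.
tᵢ = 2h cos θ_c/V₁ ⇒ h = tᵢ·V₁/(2 cos θ_c) = 0.1121·709/(2·0.9814) = 40.49 m.

40.5 m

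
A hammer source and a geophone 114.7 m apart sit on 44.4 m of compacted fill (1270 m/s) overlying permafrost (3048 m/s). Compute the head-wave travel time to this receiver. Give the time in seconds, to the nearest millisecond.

θ_c = arcsin(V₁/V₂) = arcsin(1270/3048) = 24.62°, cos θ_c = 0.9091.
Intercept time tᵢ = 2h cos θ_c / V₁ = 2·44.4·0.9091/1270 = 0.06356 s.
t = x/V₂ + tᵢ = 114.7/3048 + 0.06356 = 0.10119 s.

0.101 s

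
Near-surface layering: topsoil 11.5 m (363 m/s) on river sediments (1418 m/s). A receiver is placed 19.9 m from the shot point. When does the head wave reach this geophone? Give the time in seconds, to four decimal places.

0.0753 s

t = x/V₂ + 2h·√(V₂²−V₁²)/(V₁V₂).
√(V₂²−V₁²) = √(1418²−363²) = 1370.7 m/s; delay term = 2·11.5·1370.7/(363·1418) = 0.06125 s.
t = 19.9/1418 + 0.06125 = 0.07528 s.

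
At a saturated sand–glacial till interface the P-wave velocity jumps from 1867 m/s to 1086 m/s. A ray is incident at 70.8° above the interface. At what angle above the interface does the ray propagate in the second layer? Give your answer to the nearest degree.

Convert to the normal: θ₁ = 90° − 70.8° = 19.2°.
sin θ₁/V₁ = sin θ₂/V₂ ⇒ sin θ₂ = 1086·sin 19.2°/1867 = 1086·0.3289/1867 = 0.1913.
θ₂ = sin⁻¹(0.1913) = 11.03° (from vertical).
From the interface: 90° − 11.03° = 78.97°.

79°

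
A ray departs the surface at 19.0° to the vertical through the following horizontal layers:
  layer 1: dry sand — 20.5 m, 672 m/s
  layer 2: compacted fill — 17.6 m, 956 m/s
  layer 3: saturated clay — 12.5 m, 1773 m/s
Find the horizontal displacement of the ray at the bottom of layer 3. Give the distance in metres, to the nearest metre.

Apply Snell's law at each interface; in layer i the horizontal offset is hᵢ·tan θᵢ.
Layer 1: θ = 19.00°; offset = 20.5·tan 19.00° = 7.059 m.
Layer 2: sin θ = 956·sin 19.0°/672 = 0.4632, θ = 27.59°; offset = 17.6·tan 27.59° = 9.198 m.
Layer 3: sin θ = 1773·sin 19.0°/672 = 0.8590, θ = 59.20°; offset = 12.5·tan 59.20° = 20.971 m.
Σ offsets = 37.227 m.

37 m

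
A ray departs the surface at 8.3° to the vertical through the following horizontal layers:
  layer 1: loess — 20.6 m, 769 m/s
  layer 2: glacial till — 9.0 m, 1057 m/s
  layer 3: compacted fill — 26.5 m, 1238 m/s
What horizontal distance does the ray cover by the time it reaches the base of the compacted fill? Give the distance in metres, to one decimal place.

11.2 m

Ray parameter p = sin 8.3° / 769 m/s = 1.8772e-04 s/m.
Layer 1: θ = 8.30°; offset = 20.6·tan 8.30° = 3.005 m.
Layer 2: sin θ = p·1057 = 0.1984 → θ = 11.44°; offset = 9.0·tan 11.44° = 1.822 m.
Layer 3: sin θ = p·1238 = 0.2324 → θ = 13.44°; offset = 26.5·tan 13.44° = 6.332 m.
Summing the layer offsets gives 11.159 m.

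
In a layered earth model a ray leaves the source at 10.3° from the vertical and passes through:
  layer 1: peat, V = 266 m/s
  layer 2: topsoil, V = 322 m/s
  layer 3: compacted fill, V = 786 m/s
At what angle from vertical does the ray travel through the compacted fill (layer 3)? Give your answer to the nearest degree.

32°

Ray parameter p = sin 10.3° / 266 = 6.7219e-04 s/m.
sin θ_3 = p·V_3 = 6.7219e-04 × 786 = 0.5283.
θ_3 = 31.89° from the vertical.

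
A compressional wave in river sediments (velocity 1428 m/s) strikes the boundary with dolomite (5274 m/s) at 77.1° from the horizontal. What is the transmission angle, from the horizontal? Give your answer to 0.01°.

34.46°

Angle from the normal: 90° − 77.1° = 12.9°.
Snell's law: sin θ₂ = (V₂/V₁)·sin θ₁ = (5274/1428)·sin 12.9° = 0.8245.
θ₂ = arcsin 0.8245 = 55.54° from the normal.
From the interface: 90° − 55.54° = 34.46°.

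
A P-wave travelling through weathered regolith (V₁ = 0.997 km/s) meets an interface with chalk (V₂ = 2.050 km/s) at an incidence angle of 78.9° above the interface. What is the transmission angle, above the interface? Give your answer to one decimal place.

Convert to the normal: θ₁ = 90° − 78.9° = 11.1°.
Snell's law: sin θ₂ = (V₂/V₁)·sin θ₁ = (2.050/0.997)·sin 11.1° = 0.3959.
θ₂ = arcsin 0.3959 = 23.32° from the normal.
From the interface: 90° − 23.32° = 66.68°.

66.7°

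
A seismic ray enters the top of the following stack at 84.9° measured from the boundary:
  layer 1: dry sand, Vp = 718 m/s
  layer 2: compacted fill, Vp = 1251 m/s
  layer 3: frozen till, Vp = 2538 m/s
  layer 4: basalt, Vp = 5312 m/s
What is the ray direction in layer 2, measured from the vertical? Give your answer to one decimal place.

From the normal: θ₁ = 90° − 84.9° = 5.1°.
Ray parameter p = sin 5.1° / 718 = 1.2381e-04 s/m.
sin θ_2 = p·V_2 = 1.2381e-04 × 1251 = 0.1549.
θ_2 = arcsin 0.1549 = 8.91°.

8.9°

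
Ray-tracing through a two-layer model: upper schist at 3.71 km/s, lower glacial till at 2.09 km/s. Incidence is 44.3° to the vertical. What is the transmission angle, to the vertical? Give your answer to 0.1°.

23.2°

Snell's law: sin θ₂ = (V₂/V₁)·sin θ₁ = (2.09/3.71)·sin 44.3° = 0.3934.
θ₂ = sin⁻¹(0.3934) = 23.17° (from vertical).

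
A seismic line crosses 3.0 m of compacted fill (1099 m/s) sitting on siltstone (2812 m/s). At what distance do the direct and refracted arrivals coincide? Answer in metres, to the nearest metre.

x_cross = 2h·√((V₂+V₁)/(V₂−V₁)).
(V₂+V₁)/(V₂−V₁) = (2812+1099)/(2812−1099) = 2.2831; √ = 1.5110.
x_cross = 2·3.0·1.5110 = 9.07 m.

9 m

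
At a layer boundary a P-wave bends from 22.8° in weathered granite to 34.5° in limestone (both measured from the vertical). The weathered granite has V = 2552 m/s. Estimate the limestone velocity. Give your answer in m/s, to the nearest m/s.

Snell's law: sin 22.8°/V₁ = sin 34.5°/V₂.
V₂ = V₁·sin 34.5°/sin 22.8° = 2552 × 1.4616 = 3730.09 m/s.

3730 m/s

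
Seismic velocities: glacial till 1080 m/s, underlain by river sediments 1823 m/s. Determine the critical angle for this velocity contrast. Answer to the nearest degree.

36°

Critical incidence: sin θ_c = V₁/V₂ = 1080/1823 = 0.5924.
θ_c = arcsin 0.5924 = 36.33°.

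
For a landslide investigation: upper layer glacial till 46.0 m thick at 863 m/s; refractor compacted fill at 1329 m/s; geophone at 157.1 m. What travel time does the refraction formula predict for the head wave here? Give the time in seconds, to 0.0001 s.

0.1993 s

t = x/V₂ + 2h·√(V₂²−V₁²)/(V₁V₂).
√(V₂²−V₁²) = √(1329²−863²) = 1010.7 m/s; delay term = 2·46.0·1010.7/(863·1329) = 0.08107 s.
t = 157.1/1329 + 0.08107 = 0.19928 s.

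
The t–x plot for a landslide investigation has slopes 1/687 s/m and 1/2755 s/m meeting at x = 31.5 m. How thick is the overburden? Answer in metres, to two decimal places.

12.21 m

h = (x_cross/2)·√((V₂−V₁)/(V₂+V₁)).
(V₂−V₁)/(V₂+V₁) = (2755−687)/(2755+687) = 0.6008; √ = 0.7751.
h = (31.5/2)·0.7751 = 12.21 m.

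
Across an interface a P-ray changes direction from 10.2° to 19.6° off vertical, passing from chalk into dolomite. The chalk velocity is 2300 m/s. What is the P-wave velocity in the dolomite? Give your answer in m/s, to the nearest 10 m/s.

4360 m/s

sin 10.2° = 0.1771; sin 19.6° = 0.3355.
V₂ = V₁·(sin θ₂/sin θ₁) = 2300·(0.3355/0.1771) = 4356.89 m/s.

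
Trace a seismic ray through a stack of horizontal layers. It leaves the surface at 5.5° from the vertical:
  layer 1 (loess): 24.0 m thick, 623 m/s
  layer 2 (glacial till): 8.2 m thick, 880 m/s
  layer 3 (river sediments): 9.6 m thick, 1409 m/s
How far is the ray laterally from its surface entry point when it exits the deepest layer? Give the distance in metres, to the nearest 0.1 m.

p = sin θ₁/V₁ = sin 5.5°/623 = 1.5385e-04 s/m is conserved through the stack.
Layer 1: θ = 5.50°; offset = 24.0·tan 5.50° = 2.311 m.
Layer 2: sin θ = p·880 = 0.1354 → θ = 7.78°; offset = 8.2·tan 7.78° = 1.120 m.
Layer 3: sin θ = p·1409 = 0.2168 → θ = 12.52°; offset = 9.6·tan 12.52° = 2.132 m.
Σ offsets = 5.563 m.

5.6 m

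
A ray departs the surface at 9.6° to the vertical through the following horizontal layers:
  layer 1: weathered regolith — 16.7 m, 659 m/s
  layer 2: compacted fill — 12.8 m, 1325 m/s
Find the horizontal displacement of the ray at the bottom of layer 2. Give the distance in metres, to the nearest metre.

Ray parameter p = sin 9.6° / 659 m/s = 2.5306e-04 s/m.
Layer 1: θ = 9.60°; offset = 16.7·tan 9.60° = 2.825 m.
Layer 2: sin θ = p·1325 = 0.3353 → θ = 19.59°; offset = 12.8·tan 19.59° = 4.556 m.
Summing the layer offsets gives 7.380 m.

7 m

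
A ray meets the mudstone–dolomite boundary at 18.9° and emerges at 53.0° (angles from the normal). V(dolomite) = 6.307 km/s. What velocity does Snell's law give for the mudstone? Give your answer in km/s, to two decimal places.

Snell's law: sin 18.9°/V₁ = sin 53.0°/V₂.
V₁ = V₂·sin 18.9°/sin 53.0° = 6.307 × 0.4056 = 2.56 km/s.

2.56 km/s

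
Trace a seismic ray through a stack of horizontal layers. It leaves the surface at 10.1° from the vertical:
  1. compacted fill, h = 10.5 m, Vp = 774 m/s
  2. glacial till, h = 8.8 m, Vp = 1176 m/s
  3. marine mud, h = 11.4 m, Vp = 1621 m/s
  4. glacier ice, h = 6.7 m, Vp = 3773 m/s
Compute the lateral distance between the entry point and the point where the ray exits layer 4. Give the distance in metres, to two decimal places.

19.84 m

p = sin θ₁/V₁ = sin 10.1°/774 = 2.2657e-04 s/m is conserved through the stack.
Layer 1: θ = 10.10°; offset = 10.5·tan 10.10° = 1.8703 m.
Layer 2: sin θ = p·1176 = 0.2664 → θ = 15.45°; offset = 8.8·tan 15.45° = 2.4327 m.
Layer 3: sin θ = p·1621 = 0.3673 → θ = 21.55°; offset = 11.4·tan 21.55° = 4.5015 m.
Layer 4: sin θ = p·3773 = 0.8549 → θ = 58.74°; offset = 6.7·tan 58.74° = 11.0386 m.
Σ offsets = 19.8431 m.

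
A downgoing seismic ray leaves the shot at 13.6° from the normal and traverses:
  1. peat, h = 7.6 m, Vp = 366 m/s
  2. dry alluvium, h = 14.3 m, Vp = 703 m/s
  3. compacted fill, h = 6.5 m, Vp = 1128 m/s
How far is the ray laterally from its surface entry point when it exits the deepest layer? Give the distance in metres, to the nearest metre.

16 m

Ray parameter p = sin 13.6° / 366 m/s = 6.4246e-04 s/m.
Layer 1: θ = 13.60°; offset = 7.6·tan 13.60° = 1.839 m.
Layer 2: sin θ = p·703 = 0.4517 → θ = 26.85°; offset = 14.3·tan 26.85° = 7.239 m.
Layer 3: sin θ = p·1128 = 0.7247 → θ = 46.44°; offset = 6.5·tan 46.44° = 6.836 m.
Summing the layer offsets gives 15.914 m.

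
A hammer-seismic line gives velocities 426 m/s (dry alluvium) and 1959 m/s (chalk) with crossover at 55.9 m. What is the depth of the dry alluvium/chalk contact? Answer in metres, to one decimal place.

h = (x_cross/2)·√((V₂−V₁)/(V₂+V₁)).
(V₂−V₁)/(V₂+V₁) = (1959−426)/(1959+426) = 0.6428; √ = 0.8017.
h = (55.9/2)·0.8017 = 22.41 m.

22.4 m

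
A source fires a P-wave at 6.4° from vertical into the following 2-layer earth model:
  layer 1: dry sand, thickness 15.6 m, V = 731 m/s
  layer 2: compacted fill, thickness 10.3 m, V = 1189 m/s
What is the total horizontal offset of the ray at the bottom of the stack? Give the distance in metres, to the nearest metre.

4 m

Apply Snell's law at each interface; in layer i the horizontal offset is hᵢ·tan θᵢ.
Layer 1: θ = 6.40°; offset = 15.6·tan 6.40° = 1.750 m.
Layer 2: sin θ = 1189·sin 6.4°/731 = 0.1813, θ = 10.45°; offset = 10.3·tan 10.45° = 1.899 m.
Total horizontal offset = 3.649 m.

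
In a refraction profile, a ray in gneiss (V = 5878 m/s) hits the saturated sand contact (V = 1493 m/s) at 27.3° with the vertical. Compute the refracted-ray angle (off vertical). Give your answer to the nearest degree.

sin θ₁/V₁ = sin θ₂/V₂ ⇒ sin θ₂ = 1493·sin 27.3°/5878 = 1493·0.4586/5878 = 0.1165.
θ₂ = sin⁻¹(0.1165) = 6.69° (from vertical).

7°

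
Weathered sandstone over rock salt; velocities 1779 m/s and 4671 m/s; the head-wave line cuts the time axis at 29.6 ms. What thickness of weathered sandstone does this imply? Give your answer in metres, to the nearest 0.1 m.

28.5 m

θ_c = arcsin(1779/4671) = 22.39°; cos θ_c = 0.9246.
tᵢ = 2h cos θ_c/V₁ ⇒ h = tᵢ·V₁/(2 cos θ_c) = 0.0296·1779/(2·0.9246) = 28.48 m.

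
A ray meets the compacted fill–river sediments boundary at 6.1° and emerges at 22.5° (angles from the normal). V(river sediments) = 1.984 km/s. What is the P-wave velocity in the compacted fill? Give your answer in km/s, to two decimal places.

0.55 km/s

Snell's law: sin 6.1°/V₁ = sin 22.5°/V₂.
V₁ = V₂·sin 6.1°/sin 22.5° = 1.984 × 0.2777 = 0.55 km/s.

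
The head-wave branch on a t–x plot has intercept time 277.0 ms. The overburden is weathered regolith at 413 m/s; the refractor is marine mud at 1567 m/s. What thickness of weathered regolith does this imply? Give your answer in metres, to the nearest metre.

θ_c = arcsin(413/1567) = 15.28°; cos θ_c = 0.9646.
tᵢ = 2h cos θ_c/V₁ ⇒ h = tᵢ·V₁/(2 cos θ_c) = 0.277·413/(2·0.9646) = 59.30 m.

59 m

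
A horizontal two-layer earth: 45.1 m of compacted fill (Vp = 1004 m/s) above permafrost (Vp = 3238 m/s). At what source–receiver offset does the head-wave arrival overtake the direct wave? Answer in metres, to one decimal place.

θ_c = arcsin(1004/3238) = 18.06°, so cos θ_c = 0.9507 and tᵢ = 2h cos θ_c/V₁ = 0.0854 s.
At crossover x/V₁ = x/V₂ + tᵢ ⇒ x = tᵢ/(1/V₁ − 1/V₂) = 0.08541/(9.9602e-04 − 3.0883e-04) = 124.29 m.

124.3 m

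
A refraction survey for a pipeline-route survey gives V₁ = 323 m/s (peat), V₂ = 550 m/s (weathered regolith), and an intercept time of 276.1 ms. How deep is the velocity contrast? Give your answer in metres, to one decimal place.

55.1 m

θ_c = arcsin(323/550) = 35.96°; cos θ_c = 0.8094.
tᵢ = 2h cos θ_c/V₁ ⇒ h = tᵢ·V₁/(2 cos θ_c) = 0.2761·323/(2·0.8094) = 55.09 m.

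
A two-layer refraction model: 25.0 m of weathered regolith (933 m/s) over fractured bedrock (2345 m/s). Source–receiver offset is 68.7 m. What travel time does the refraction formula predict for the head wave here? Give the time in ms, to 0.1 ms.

78.5 ms

t = x/V₂ + 2h·√(V₂²−V₁²)/(V₁V₂).
√(V₂²−V₁²) = √(2345²−933²) = 2151.4 m/s; delay term = 2·25.0·2151.4/(933·2345) = 0.04917 s.
t = 68.7/2345 + 0.04917 = 0.07846 s.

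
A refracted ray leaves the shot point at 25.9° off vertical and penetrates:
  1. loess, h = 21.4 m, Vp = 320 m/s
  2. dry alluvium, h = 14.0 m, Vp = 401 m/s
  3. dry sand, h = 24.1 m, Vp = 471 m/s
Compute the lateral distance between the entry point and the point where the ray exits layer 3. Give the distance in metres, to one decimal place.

Ray parameter p = sin 25.9° / 320 m/s = 1.3650e-03 s/m.
Layer 1: θ = 25.90°; offset = 21.4·tan 25.90° = 10.391 m.
Layer 2: sin θ = p·401 = 0.5474 → θ = 33.19°; offset = 14.0·tan 33.19° = 9.157 m.
Layer 3: sin θ = p·471 = 0.6429 → θ = 40.01°; offset = 24.1·tan 40.01° = 20.229 m.
Σ offsets = 39.777 m.

39.8 m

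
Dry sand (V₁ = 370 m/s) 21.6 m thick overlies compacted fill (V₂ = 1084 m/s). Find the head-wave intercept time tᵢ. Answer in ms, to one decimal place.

θ_c = arcsin(V₁/V₂) = arcsin(370/1084) = 19.96°; cos θ_c = 0.9399.
tᵢ = 2h·cos θ_c / V₁ = 2·21.6·0.9399 / 370 = 0.10974 s.

109.7 ms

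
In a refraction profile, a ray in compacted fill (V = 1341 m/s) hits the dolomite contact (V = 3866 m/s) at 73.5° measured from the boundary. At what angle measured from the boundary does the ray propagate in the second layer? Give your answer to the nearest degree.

Convert to the normal: θ₁ = 90° − 73.5° = 16.5°.
sin θ₁/V₁ = sin θ₂/V₂ ⇒ sin θ₂ = 3866·sin 16.5°/1341 = 3866·0.2840/1341 = 0.8188.
θ₂ = sin⁻¹(0.8188) = 54.96° (from vertical).
From the interface: 90° − 54.96° = 35.04°.

35°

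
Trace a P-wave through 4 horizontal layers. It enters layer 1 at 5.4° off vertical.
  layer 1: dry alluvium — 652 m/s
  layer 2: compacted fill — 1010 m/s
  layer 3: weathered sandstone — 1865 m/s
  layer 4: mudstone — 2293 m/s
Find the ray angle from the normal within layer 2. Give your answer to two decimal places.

8.38°

Ray parameter p = sin 5.4° / 652 = 1.4434e-04 s/m.
sin θ_2 = p·V_2 = 1.4434e-04 × 1010 = 0.1458.
θ_2 = arcsin 0.1458 = 8.38°.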